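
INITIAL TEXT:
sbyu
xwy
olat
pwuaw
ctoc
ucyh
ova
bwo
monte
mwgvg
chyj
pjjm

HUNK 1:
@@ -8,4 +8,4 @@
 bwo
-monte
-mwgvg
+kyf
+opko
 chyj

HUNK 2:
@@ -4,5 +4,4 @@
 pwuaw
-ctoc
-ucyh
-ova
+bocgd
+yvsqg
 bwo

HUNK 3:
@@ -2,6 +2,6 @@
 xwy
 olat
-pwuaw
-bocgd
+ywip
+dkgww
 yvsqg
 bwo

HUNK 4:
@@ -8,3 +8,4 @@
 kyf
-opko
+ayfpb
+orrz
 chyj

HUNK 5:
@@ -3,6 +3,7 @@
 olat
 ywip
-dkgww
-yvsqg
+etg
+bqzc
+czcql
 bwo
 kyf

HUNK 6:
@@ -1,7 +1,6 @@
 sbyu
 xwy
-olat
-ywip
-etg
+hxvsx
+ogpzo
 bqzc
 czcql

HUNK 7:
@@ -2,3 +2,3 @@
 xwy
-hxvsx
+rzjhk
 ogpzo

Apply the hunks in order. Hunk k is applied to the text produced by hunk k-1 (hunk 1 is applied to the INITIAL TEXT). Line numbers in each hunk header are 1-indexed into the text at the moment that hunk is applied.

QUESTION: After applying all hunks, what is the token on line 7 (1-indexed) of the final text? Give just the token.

Answer: bwo

Derivation:
Hunk 1: at line 8 remove [monte,mwgvg] add [kyf,opko] -> 12 lines: sbyu xwy olat pwuaw ctoc ucyh ova bwo kyf opko chyj pjjm
Hunk 2: at line 4 remove [ctoc,ucyh,ova] add [bocgd,yvsqg] -> 11 lines: sbyu xwy olat pwuaw bocgd yvsqg bwo kyf opko chyj pjjm
Hunk 3: at line 2 remove [pwuaw,bocgd] add [ywip,dkgww] -> 11 lines: sbyu xwy olat ywip dkgww yvsqg bwo kyf opko chyj pjjm
Hunk 4: at line 8 remove [opko] add [ayfpb,orrz] -> 12 lines: sbyu xwy olat ywip dkgww yvsqg bwo kyf ayfpb orrz chyj pjjm
Hunk 5: at line 3 remove [dkgww,yvsqg] add [etg,bqzc,czcql] -> 13 lines: sbyu xwy olat ywip etg bqzc czcql bwo kyf ayfpb orrz chyj pjjm
Hunk 6: at line 1 remove [olat,ywip,etg] add [hxvsx,ogpzo] -> 12 lines: sbyu xwy hxvsx ogpzo bqzc czcql bwo kyf ayfpb orrz chyj pjjm
Hunk 7: at line 2 remove [hxvsx] add [rzjhk] -> 12 lines: sbyu xwy rzjhk ogpzo bqzc czcql bwo kyf ayfpb orrz chyj pjjm
Final line 7: bwo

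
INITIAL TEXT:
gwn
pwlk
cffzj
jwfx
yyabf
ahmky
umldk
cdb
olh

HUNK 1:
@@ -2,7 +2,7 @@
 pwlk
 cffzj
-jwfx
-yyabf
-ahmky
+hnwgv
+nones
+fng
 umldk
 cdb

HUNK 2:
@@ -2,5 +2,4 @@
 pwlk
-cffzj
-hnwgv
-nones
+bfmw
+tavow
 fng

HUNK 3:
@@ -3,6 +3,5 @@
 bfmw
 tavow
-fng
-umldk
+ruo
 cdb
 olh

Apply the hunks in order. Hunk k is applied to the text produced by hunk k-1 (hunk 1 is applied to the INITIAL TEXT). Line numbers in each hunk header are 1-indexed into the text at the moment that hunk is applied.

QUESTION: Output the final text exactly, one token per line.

Hunk 1: at line 2 remove [jwfx,yyabf,ahmky] add [hnwgv,nones,fng] -> 9 lines: gwn pwlk cffzj hnwgv nones fng umldk cdb olh
Hunk 2: at line 2 remove [cffzj,hnwgv,nones] add [bfmw,tavow] -> 8 lines: gwn pwlk bfmw tavow fng umldk cdb olh
Hunk 3: at line 3 remove [fng,umldk] add [ruo] -> 7 lines: gwn pwlk bfmw tavow ruo cdb olh

Answer: gwn
pwlk
bfmw
tavow
ruo
cdb
olh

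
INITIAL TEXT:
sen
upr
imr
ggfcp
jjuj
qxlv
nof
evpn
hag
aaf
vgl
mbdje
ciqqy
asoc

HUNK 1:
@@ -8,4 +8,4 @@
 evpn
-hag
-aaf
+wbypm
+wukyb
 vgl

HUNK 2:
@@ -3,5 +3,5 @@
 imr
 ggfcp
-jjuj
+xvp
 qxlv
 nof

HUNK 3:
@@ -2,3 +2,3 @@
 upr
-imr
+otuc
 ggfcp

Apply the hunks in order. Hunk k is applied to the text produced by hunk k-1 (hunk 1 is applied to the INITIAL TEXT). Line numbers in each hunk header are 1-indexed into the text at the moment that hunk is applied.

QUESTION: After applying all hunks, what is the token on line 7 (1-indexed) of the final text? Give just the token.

Answer: nof

Derivation:
Hunk 1: at line 8 remove [hag,aaf] add [wbypm,wukyb] -> 14 lines: sen upr imr ggfcp jjuj qxlv nof evpn wbypm wukyb vgl mbdje ciqqy asoc
Hunk 2: at line 3 remove [jjuj] add [xvp] -> 14 lines: sen upr imr ggfcp xvp qxlv nof evpn wbypm wukyb vgl mbdje ciqqy asoc
Hunk 3: at line 2 remove [imr] add [otuc] -> 14 lines: sen upr otuc ggfcp xvp qxlv nof evpn wbypm wukyb vgl mbdje ciqqy asoc
Final line 7: nof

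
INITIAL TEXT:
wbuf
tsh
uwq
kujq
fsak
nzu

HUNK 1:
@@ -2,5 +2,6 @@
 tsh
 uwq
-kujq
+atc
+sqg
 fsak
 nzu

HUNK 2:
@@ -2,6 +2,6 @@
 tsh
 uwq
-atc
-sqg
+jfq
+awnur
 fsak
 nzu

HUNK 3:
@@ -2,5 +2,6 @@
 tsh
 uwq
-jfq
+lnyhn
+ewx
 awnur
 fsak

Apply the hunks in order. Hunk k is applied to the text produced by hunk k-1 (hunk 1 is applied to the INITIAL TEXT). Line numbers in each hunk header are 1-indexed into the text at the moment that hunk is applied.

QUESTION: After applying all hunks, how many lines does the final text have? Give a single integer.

Hunk 1: at line 2 remove [kujq] add [atc,sqg] -> 7 lines: wbuf tsh uwq atc sqg fsak nzu
Hunk 2: at line 2 remove [atc,sqg] add [jfq,awnur] -> 7 lines: wbuf tsh uwq jfq awnur fsak nzu
Hunk 3: at line 2 remove [jfq] add [lnyhn,ewx] -> 8 lines: wbuf tsh uwq lnyhn ewx awnur fsak nzu
Final line count: 8

Answer: 8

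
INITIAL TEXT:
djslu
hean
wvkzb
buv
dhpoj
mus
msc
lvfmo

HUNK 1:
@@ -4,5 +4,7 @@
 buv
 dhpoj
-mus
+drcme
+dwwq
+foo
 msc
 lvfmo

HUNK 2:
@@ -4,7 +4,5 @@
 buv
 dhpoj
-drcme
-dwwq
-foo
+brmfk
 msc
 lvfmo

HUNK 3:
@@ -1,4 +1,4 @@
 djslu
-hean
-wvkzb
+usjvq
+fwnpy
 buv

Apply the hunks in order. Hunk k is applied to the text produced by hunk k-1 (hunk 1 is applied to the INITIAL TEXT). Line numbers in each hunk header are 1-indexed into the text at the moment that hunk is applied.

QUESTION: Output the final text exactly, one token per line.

Hunk 1: at line 4 remove [mus] add [drcme,dwwq,foo] -> 10 lines: djslu hean wvkzb buv dhpoj drcme dwwq foo msc lvfmo
Hunk 2: at line 4 remove [drcme,dwwq,foo] add [brmfk] -> 8 lines: djslu hean wvkzb buv dhpoj brmfk msc lvfmo
Hunk 3: at line 1 remove [hean,wvkzb] add [usjvq,fwnpy] -> 8 lines: djslu usjvq fwnpy buv dhpoj brmfk msc lvfmo

Answer: djslu
usjvq
fwnpy
buv
dhpoj
brmfk
msc
lvfmo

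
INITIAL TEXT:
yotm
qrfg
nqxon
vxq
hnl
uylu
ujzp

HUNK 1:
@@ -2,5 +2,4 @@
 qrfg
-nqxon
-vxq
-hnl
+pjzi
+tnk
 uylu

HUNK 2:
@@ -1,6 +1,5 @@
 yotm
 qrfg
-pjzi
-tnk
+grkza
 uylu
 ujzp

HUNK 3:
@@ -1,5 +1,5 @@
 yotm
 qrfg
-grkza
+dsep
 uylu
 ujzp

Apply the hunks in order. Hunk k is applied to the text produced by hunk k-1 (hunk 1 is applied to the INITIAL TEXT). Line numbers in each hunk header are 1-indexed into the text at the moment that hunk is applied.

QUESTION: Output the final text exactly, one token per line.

Hunk 1: at line 2 remove [nqxon,vxq,hnl] add [pjzi,tnk] -> 6 lines: yotm qrfg pjzi tnk uylu ujzp
Hunk 2: at line 1 remove [pjzi,tnk] add [grkza] -> 5 lines: yotm qrfg grkza uylu ujzp
Hunk 3: at line 1 remove [grkza] add [dsep] -> 5 lines: yotm qrfg dsep uylu ujzp

Answer: yotm
qrfg
dsep
uylu
ujzp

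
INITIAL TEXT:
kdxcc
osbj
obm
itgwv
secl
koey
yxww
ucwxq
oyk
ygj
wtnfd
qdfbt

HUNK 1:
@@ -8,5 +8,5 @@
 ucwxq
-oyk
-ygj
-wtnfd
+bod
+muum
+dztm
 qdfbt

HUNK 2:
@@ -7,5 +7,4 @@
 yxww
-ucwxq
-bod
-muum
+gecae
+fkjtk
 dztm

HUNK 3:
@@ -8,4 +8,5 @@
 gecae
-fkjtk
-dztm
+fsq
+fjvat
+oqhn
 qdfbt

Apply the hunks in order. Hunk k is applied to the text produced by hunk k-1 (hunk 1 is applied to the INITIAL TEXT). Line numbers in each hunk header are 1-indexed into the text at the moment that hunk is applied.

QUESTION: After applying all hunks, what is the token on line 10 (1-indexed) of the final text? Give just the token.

Answer: fjvat

Derivation:
Hunk 1: at line 8 remove [oyk,ygj,wtnfd] add [bod,muum,dztm] -> 12 lines: kdxcc osbj obm itgwv secl koey yxww ucwxq bod muum dztm qdfbt
Hunk 2: at line 7 remove [ucwxq,bod,muum] add [gecae,fkjtk] -> 11 lines: kdxcc osbj obm itgwv secl koey yxww gecae fkjtk dztm qdfbt
Hunk 3: at line 8 remove [fkjtk,dztm] add [fsq,fjvat,oqhn] -> 12 lines: kdxcc osbj obm itgwv secl koey yxww gecae fsq fjvat oqhn qdfbt
Final line 10: fjvat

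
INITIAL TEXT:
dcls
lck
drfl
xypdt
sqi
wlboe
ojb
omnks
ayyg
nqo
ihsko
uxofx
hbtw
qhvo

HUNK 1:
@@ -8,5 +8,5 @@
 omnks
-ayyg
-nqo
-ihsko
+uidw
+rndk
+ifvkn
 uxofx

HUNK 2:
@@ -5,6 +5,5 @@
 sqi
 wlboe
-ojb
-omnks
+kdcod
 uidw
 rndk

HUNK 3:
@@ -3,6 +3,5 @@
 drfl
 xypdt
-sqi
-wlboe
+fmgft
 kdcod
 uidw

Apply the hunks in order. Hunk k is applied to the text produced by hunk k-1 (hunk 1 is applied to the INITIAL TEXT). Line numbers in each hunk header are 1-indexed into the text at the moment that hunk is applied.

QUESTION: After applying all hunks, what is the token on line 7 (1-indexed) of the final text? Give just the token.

Hunk 1: at line 8 remove [ayyg,nqo,ihsko] add [uidw,rndk,ifvkn] -> 14 lines: dcls lck drfl xypdt sqi wlboe ojb omnks uidw rndk ifvkn uxofx hbtw qhvo
Hunk 2: at line 5 remove [ojb,omnks] add [kdcod] -> 13 lines: dcls lck drfl xypdt sqi wlboe kdcod uidw rndk ifvkn uxofx hbtw qhvo
Hunk 3: at line 3 remove [sqi,wlboe] add [fmgft] -> 12 lines: dcls lck drfl xypdt fmgft kdcod uidw rndk ifvkn uxofx hbtw qhvo
Final line 7: uidw

Answer: uidw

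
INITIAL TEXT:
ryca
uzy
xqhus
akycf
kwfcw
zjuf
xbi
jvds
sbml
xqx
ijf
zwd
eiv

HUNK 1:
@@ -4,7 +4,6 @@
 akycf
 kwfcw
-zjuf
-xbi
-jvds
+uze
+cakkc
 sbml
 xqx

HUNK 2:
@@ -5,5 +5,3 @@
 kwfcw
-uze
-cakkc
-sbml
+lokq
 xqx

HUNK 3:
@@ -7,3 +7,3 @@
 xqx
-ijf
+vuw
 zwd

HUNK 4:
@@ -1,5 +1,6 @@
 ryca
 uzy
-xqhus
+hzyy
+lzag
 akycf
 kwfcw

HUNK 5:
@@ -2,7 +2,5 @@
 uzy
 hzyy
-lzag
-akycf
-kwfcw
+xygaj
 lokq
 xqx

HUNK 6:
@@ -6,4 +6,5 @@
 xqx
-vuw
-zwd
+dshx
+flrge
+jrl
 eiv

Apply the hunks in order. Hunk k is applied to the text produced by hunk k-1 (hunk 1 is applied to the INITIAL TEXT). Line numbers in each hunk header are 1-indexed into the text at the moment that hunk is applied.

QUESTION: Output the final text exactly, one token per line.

Hunk 1: at line 4 remove [zjuf,xbi,jvds] add [uze,cakkc] -> 12 lines: ryca uzy xqhus akycf kwfcw uze cakkc sbml xqx ijf zwd eiv
Hunk 2: at line 5 remove [uze,cakkc,sbml] add [lokq] -> 10 lines: ryca uzy xqhus akycf kwfcw lokq xqx ijf zwd eiv
Hunk 3: at line 7 remove [ijf] add [vuw] -> 10 lines: ryca uzy xqhus akycf kwfcw lokq xqx vuw zwd eiv
Hunk 4: at line 1 remove [xqhus] add [hzyy,lzag] -> 11 lines: ryca uzy hzyy lzag akycf kwfcw lokq xqx vuw zwd eiv
Hunk 5: at line 2 remove [lzag,akycf,kwfcw] add [xygaj] -> 9 lines: ryca uzy hzyy xygaj lokq xqx vuw zwd eiv
Hunk 6: at line 6 remove [vuw,zwd] add [dshx,flrge,jrl] -> 10 lines: ryca uzy hzyy xygaj lokq xqx dshx flrge jrl eiv

Answer: ryca
uzy
hzyy
xygaj
lokq
xqx
dshx
flrge
jrl
eiv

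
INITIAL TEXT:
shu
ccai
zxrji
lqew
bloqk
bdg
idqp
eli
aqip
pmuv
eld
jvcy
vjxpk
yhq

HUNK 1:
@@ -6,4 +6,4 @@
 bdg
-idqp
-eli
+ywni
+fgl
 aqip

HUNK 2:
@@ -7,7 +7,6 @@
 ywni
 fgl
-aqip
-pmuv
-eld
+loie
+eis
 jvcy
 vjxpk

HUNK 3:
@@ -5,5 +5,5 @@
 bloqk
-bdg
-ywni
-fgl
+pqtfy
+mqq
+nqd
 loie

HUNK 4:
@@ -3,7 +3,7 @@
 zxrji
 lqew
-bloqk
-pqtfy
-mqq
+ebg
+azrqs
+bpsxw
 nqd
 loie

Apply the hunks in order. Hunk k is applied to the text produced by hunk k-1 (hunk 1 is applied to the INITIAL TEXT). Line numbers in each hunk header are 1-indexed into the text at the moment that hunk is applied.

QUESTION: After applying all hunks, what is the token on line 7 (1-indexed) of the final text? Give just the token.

Hunk 1: at line 6 remove [idqp,eli] add [ywni,fgl] -> 14 lines: shu ccai zxrji lqew bloqk bdg ywni fgl aqip pmuv eld jvcy vjxpk yhq
Hunk 2: at line 7 remove [aqip,pmuv,eld] add [loie,eis] -> 13 lines: shu ccai zxrji lqew bloqk bdg ywni fgl loie eis jvcy vjxpk yhq
Hunk 3: at line 5 remove [bdg,ywni,fgl] add [pqtfy,mqq,nqd] -> 13 lines: shu ccai zxrji lqew bloqk pqtfy mqq nqd loie eis jvcy vjxpk yhq
Hunk 4: at line 3 remove [bloqk,pqtfy,mqq] add [ebg,azrqs,bpsxw] -> 13 lines: shu ccai zxrji lqew ebg azrqs bpsxw nqd loie eis jvcy vjxpk yhq
Final line 7: bpsxw

Answer: bpsxw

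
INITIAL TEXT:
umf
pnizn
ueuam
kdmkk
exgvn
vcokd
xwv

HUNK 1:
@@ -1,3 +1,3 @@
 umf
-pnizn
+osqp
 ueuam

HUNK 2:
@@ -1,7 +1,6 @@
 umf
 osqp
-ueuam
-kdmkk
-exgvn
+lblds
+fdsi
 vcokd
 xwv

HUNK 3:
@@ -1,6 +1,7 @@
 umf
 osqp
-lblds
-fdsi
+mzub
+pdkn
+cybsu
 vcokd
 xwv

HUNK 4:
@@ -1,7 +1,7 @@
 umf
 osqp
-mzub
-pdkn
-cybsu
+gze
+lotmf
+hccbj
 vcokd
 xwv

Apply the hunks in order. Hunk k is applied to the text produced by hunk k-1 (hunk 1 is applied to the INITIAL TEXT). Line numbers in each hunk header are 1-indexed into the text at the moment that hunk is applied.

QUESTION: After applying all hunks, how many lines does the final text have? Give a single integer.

Answer: 7

Derivation:
Hunk 1: at line 1 remove [pnizn] add [osqp] -> 7 lines: umf osqp ueuam kdmkk exgvn vcokd xwv
Hunk 2: at line 1 remove [ueuam,kdmkk,exgvn] add [lblds,fdsi] -> 6 lines: umf osqp lblds fdsi vcokd xwv
Hunk 3: at line 1 remove [lblds,fdsi] add [mzub,pdkn,cybsu] -> 7 lines: umf osqp mzub pdkn cybsu vcokd xwv
Hunk 4: at line 1 remove [mzub,pdkn,cybsu] add [gze,lotmf,hccbj] -> 7 lines: umf osqp gze lotmf hccbj vcokd xwv
Final line count: 7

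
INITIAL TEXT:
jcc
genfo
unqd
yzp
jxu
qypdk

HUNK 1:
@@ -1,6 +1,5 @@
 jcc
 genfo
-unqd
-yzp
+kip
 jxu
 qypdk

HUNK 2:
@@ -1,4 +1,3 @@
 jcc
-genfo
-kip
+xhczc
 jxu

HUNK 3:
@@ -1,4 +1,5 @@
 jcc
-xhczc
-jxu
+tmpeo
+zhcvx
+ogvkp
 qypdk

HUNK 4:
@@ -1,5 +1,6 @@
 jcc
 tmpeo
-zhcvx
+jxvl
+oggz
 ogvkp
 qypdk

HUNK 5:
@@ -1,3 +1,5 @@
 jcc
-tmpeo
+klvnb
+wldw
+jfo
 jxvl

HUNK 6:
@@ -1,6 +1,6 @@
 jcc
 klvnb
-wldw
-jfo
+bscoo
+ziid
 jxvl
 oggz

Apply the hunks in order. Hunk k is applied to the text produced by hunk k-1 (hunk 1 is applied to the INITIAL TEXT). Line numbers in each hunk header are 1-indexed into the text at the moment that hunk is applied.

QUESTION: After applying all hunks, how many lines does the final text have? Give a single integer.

Hunk 1: at line 1 remove [unqd,yzp] add [kip] -> 5 lines: jcc genfo kip jxu qypdk
Hunk 2: at line 1 remove [genfo,kip] add [xhczc] -> 4 lines: jcc xhczc jxu qypdk
Hunk 3: at line 1 remove [xhczc,jxu] add [tmpeo,zhcvx,ogvkp] -> 5 lines: jcc tmpeo zhcvx ogvkp qypdk
Hunk 4: at line 1 remove [zhcvx] add [jxvl,oggz] -> 6 lines: jcc tmpeo jxvl oggz ogvkp qypdk
Hunk 5: at line 1 remove [tmpeo] add [klvnb,wldw,jfo] -> 8 lines: jcc klvnb wldw jfo jxvl oggz ogvkp qypdk
Hunk 6: at line 1 remove [wldw,jfo] add [bscoo,ziid] -> 8 lines: jcc klvnb bscoo ziid jxvl oggz ogvkp qypdk
Final line count: 8

Answer: 8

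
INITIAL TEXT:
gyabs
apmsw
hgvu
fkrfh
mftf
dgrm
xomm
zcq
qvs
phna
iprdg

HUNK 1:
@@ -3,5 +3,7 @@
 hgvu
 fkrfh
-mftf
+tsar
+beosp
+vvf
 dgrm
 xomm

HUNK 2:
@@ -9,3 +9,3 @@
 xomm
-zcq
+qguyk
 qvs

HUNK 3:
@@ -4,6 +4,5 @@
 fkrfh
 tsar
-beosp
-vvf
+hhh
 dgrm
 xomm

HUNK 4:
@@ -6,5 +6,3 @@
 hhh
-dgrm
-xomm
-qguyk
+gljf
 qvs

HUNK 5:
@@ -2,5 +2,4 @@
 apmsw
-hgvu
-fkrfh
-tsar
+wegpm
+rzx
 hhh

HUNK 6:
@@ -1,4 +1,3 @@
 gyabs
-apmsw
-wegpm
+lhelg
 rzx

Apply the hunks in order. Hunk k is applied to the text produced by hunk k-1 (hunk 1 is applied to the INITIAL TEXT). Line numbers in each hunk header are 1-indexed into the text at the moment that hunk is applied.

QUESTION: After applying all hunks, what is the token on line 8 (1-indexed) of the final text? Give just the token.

Hunk 1: at line 3 remove [mftf] add [tsar,beosp,vvf] -> 13 lines: gyabs apmsw hgvu fkrfh tsar beosp vvf dgrm xomm zcq qvs phna iprdg
Hunk 2: at line 9 remove [zcq] add [qguyk] -> 13 lines: gyabs apmsw hgvu fkrfh tsar beosp vvf dgrm xomm qguyk qvs phna iprdg
Hunk 3: at line 4 remove [beosp,vvf] add [hhh] -> 12 lines: gyabs apmsw hgvu fkrfh tsar hhh dgrm xomm qguyk qvs phna iprdg
Hunk 4: at line 6 remove [dgrm,xomm,qguyk] add [gljf] -> 10 lines: gyabs apmsw hgvu fkrfh tsar hhh gljf qvs phna iprdg
Hunk 5: at line 2 remove [hgvu,fkrfh,tsar] add [wegpm,rzx] -> 9 lines: gyabs apmsw wegpm rzx hhh gljf qvs phna iprdg
Hunk 6: at line 1 remove [apmsw,wegpm] add [lhelg] -> 8 lines: gyabs lhelg rzx hhh gljf qvs phna iprdg
Final line 8: iprdg

Answer: iprdg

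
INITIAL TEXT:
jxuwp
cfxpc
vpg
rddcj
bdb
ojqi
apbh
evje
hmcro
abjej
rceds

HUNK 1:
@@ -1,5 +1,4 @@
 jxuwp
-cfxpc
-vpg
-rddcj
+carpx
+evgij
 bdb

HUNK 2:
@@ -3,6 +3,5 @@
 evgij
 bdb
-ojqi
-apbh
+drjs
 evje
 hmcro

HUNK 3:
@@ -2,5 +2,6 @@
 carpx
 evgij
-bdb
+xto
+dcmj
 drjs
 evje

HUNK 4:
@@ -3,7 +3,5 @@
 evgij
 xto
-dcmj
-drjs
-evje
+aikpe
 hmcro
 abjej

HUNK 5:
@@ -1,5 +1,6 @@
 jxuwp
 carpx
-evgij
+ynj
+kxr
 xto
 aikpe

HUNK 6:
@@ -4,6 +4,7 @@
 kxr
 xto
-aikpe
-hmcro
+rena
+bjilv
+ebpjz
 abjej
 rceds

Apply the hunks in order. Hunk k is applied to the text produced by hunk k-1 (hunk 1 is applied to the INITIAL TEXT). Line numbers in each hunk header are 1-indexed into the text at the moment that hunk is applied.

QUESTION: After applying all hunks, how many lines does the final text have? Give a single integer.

Answer: 10

Derivation:
Hunk 1: at line 1 remove [cfxpc,vpg,rddcj] add [carpx,evgij] -> 10 lines: jxuwp carpx evgij bdb ojqi apbh evje hmcro abjej rceds
Hunk 2: at line 3 remove [ojqi,apbh] add [drjs] -> 9 lines: jxuwp carpx evgij bdb drjs evje hmcro abjej rceds
Hunk 3: at line 2 remove [bdb] add [xto,dcmj] -> 10 lines: jxuwp carpx evgij xto dcmj drjs evje hmcro abjej rceds
Hunk 4: at line 3 remove [dcmj,drjs,evje] add [aikpe] -> 8 lines: jxuwp carpx evgij xto aikpe hmcro abjej rceds
Hunk 5: at line 1 remove [evgij] add [ynj,kxr] -> 9 lines: jxuwp carpx ynj kxr xto aikpe hmcro abjej rceds
Hunk 6: at line 4 remove [aikpe,hmcro] add [rena,bjilv,ebpjz] -> 10 lines: jxuwp carpx ynj kxr xto rena bjilv ebpjz abjej rceds
Final line count: 10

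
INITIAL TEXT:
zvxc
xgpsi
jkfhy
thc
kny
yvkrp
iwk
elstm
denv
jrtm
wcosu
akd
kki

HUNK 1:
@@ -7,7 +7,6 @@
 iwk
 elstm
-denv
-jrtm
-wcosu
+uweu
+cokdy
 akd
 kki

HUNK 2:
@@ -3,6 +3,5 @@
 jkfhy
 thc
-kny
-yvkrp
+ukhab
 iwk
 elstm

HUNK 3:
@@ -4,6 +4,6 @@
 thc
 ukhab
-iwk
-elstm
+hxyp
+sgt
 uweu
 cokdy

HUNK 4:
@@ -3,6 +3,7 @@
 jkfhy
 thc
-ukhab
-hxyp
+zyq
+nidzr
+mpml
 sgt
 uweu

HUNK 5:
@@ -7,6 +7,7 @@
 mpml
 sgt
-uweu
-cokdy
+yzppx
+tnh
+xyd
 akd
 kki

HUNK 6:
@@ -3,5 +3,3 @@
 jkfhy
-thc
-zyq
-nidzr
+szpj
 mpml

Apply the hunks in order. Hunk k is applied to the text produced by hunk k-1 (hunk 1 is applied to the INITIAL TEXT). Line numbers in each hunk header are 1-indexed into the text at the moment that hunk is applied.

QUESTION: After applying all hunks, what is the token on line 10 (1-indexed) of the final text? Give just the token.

Answer: akd

Derivation:
Hunk 1: at line 7 remove [denv,jrtm,wcosu] add [uweu,cokdy] -> 12 lines: zvxc xgpsi jkfhy thc kny yvkrp iwk elstm uweu cokdy akd kki
Hunk 2: at line 3 remove [kny,yvkrp] add [ukhab] -> 11 lines: zvxc xgpsi jkfhy thc ukhab iwk elstm uweu cokdy akd kki
Hunk 3: at line 4 remove [iwk,elstm] add [hxyp,sgt] -> 11 lines: zvxc xgpsi jkfhy thc ukhab hxyp sgt uweu cokdy akd kki
Hunk 4: at line 3 remove [ukhab,hxyp] add [zyq,nidzr,mpml] -> 12 lines: zvxc xgpsi jkfhy thc zyq nidzr mpml sgt uweu cokdy akd kki
Hunk 5: at line 7 remove [uweu,cokdy] add [yzppx,tnh,xyd] -> 13 lines: zvxc xgpsi jkfhy thc zyq nidzr mpml sgt yzppx tnh xyd akd kki
Hunk 6: at line 3 remove [thc,zyq,nidzr] add [szpj] -> 11 lines: zvxc xgpsi jkfhy szpj mpml sgt yzppx tnh xyd akd kki
Final line 10: akd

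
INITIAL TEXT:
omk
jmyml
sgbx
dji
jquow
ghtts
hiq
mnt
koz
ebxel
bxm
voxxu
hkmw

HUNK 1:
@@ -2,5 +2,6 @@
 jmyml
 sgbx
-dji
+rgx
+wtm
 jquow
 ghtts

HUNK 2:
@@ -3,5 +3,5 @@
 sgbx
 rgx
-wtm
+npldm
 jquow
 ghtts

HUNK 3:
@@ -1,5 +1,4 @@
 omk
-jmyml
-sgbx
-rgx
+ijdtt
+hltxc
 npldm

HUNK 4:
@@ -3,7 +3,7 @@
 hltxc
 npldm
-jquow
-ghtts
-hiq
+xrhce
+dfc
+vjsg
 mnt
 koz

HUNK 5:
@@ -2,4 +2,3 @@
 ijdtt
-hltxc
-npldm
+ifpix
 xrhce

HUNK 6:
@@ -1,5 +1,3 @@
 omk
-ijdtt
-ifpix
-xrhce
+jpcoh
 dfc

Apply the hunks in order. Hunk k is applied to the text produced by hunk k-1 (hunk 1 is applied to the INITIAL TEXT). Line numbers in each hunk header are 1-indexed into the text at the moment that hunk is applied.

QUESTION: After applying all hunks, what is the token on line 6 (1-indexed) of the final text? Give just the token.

Answer: koz

Derivation:
Hunk 1: at line 2 remove [dji] add [rgx,wtm] -> 14 lines: omk jmyml sgbx rgx wtm jquow ghtts hiq mnt koz ebxel bxm voxxu hkmw
Hunk 2: at line 3 remove [wtm] add [npldm] -> 14 lines: omk jmyml sgbx rgx npldm jquow ghtts hiq mnt koz ebxel bxm voxxu hkmw
Hunk 3: at line 1 remove [jmyml,sgbx,rgx] add [ijdtt,hltxc] -> 13 lines: omk ijdtt hltxc npldm jquow ghtts hiq mnt koz ebxel bxm voxxu hkmw
Hunk 4: at line 3 remove [jquow,ghtts,hiq] add [xrhce,dfc,vjsg] -> 13 lines: omk ijdtt hltxc npldm xrhce dfc vjsg mnt koz ebxel bxm voxxu hkmw
Hunk 5: at line 2 remove [hltxc,npldm] add [ifpix] -> 12 lines: omk ijdtt ifpix xrhce dfc vjsg mnt koz ebxel bxm voxxu hkmw
Hunk 6: at line 1 remove [ijdtt,ifpix,xrhce] add [jpcoh] -> 10 lines: omk jpcoh dfc vjsg mnt koz ebxel bxm voxxu hkmw
Final line 6: koz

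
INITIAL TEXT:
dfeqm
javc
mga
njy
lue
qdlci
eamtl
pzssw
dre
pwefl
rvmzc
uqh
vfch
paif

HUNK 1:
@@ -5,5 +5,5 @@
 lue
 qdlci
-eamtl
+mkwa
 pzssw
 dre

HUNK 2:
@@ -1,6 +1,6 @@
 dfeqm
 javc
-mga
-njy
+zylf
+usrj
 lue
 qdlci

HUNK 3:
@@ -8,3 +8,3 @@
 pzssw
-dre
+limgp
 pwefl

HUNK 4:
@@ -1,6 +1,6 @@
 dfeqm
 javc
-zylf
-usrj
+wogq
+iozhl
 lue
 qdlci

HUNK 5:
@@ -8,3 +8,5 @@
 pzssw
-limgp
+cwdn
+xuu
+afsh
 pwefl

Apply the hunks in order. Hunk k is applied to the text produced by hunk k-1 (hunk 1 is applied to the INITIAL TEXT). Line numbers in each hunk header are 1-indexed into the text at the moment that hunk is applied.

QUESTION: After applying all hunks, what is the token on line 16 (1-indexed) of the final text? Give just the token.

Hunk 1: at line 5 remove [eamtl] add [mkwa] -> 14 lines: dfeqm javc mga njy lue qdlci mkwa pzssw dre pwefl rvmzc uqh vfch paif
Hunk 2: at line 1 remove [mga,njy] add [zylf,usrj] -> 14 lines: dfeqm javc zylf usrj lue qdlci mkwa pzssw dre pwefl rvmzc uqh vfch paif
Hunk 3: at line 8 remove [dre] add [limgp] -> 14 lines: dfeqm javc zylf usrj lue qdlci mkwa pzssw limgp pwefl rvmzc uqh vfch paif
Hunk 4: at line 1 remove [zylf,usrj] add [wogq,iozhl] -> 14 lines: dfeqm javc wogq iozhl lue qdlci mkwa pzssw limgp pwefl rvmzc uqh vfch paif
Hunk 5: at line 8 remove [limgp] add [cwdn,xuu,afsh] -> 16 lines: dfeqm javc wogq iozhl lue qdlci mkwa pzssw cwdn xuu afsh pwefl rvmzc uqh vfch paif
Final line 16: paif

Answer: paif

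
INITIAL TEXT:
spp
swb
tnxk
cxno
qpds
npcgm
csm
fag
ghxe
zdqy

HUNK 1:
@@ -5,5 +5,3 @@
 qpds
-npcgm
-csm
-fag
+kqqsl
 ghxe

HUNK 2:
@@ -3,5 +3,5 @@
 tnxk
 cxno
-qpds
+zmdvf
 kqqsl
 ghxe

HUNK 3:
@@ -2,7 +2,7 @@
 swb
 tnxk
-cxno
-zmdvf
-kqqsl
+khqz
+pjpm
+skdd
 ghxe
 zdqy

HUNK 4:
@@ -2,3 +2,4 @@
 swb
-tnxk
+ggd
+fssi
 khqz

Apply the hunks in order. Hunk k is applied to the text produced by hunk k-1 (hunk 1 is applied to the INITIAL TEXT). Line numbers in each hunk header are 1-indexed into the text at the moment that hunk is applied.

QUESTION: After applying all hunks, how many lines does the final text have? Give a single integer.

Hunk 1: at line 5 remove [npcgm,csm,fag] add [kqqsl] -> 8 lines: spp swb tnxk cxno qpds kqqsl ghxe zdqy
Hunk 2: at line 3 remove [qpds] add [zmdvf] -> 8 lines: spp swb tnxk cxno zmdvf kqqsl ghxe zdqy
Hunk 3: at line 2 remove [cxno,zmdvf,kqqsl] add [khqz,pjpm,skdd] -> 8 lines: spp swb tnxk khqz pjpm skdd ghxe zdqy
Hunk 4: at line 2 remove [tnxk] add [ggd,fssi] -> 9 lines: spp swb ggd fssi khqz pjpm skdd ghxe zdqy
Final line count: 9

Answer: 9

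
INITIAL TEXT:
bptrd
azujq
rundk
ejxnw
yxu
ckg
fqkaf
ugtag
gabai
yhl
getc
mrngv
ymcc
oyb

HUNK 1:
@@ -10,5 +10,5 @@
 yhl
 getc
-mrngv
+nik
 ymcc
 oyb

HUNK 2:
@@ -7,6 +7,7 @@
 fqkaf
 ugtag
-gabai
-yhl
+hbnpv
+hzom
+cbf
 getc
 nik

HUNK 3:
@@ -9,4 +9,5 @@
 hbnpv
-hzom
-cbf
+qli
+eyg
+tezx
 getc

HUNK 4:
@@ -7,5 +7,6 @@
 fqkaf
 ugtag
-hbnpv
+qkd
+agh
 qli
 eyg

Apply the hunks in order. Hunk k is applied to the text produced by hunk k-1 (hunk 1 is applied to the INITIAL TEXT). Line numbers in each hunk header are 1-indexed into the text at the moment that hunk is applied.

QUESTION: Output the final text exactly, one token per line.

Hunk 1: at line 10 remove [mrngv] add [nik] -> 14 lines: bptrd azujq rundk ejxnw yxu ckg fqkaf ugtag gabai yhl getc nik ymcc oyb
Hunk 2: at line 7 remove [gabai,yhl] add [hbnpv,hzom,cbf] -> 15 lines: bptrd azujq rundk ejxnw yxu ckg fqkaf ugtag hbnpv hzom cbf getc nik ymcc oyb
Hunk 3: at line 9 remove [hzom,cbf] add [qli,eyg,tezx] -> 16 lines: bptrd azujq rundk ejxnw yxu ckg fqkaf ugtag hbnpv qli eyg tezx getc nik ymcc oyb
Hunk 4: at line 7 remove [hbnpv] add [qkd,agh] -> 17 lines: bptrd azujq rundk ejxnw yxu ckg fqkaf ugtag qkd agh qli eyg tezx getc nik ymcc oyb

Answer: bptrd
azujq
rundk
ejxnw
yxu
ckg
fqkaf
ugtag
qkd
agh
qli
eyg
tezx
getc
nik
ymcc
oyb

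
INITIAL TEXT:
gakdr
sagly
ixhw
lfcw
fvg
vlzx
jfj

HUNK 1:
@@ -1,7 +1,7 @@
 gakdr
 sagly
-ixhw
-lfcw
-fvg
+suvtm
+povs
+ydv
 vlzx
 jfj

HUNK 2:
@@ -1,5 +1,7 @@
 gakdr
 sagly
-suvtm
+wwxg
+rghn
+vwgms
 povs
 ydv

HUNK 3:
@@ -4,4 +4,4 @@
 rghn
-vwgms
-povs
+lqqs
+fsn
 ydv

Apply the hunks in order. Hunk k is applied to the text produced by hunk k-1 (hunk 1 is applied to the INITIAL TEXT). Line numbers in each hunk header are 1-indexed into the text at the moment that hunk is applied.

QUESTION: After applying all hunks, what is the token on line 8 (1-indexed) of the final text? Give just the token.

Answer: vlzx

Derivation:
Hunk 1: at line 1 remove [ixhw,lfcw,fvg] add [suvtm,povs,ydv] -> 7 lines: gakdr sagly suvtm povs ydv vlzx jfj
Hunk 2: at line 1 remove [suvtm] add [wwxg,rghn,vwgms] -> 9 lines: gakdr sagly wwxg rghn vwgms povs ydv vlzx jfj
Hunk 3: at line 4 remove [vwgms,povs] add [lqqs,fsn] -> 9 lines: gakdr sagly wwxg rghn lqqs fsn ydv vlzx jfj
Final line 8: vlzx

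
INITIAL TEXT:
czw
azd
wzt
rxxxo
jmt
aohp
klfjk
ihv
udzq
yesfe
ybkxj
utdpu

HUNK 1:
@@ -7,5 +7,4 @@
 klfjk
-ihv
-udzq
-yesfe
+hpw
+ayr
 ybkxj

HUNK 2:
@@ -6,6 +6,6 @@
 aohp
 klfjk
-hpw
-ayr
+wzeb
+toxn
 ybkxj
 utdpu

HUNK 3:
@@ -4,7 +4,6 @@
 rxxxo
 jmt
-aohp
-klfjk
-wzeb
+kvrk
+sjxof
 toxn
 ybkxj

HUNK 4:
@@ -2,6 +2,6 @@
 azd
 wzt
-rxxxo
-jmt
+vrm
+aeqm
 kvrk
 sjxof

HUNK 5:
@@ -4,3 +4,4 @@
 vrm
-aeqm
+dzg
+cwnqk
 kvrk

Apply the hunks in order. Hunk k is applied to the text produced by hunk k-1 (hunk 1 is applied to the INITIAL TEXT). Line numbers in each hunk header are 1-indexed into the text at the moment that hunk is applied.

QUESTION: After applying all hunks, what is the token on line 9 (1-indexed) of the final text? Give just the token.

Answer: toxn

Derivation:
Hunk 1: at line 7 remove [ihv,udzq,yesfe] add [hpw,ayr] -> 11 lines: czw azd wzt rxxxo jmt aohp klfjk hpw ayr ybkxj utdpu
Hunk 2: at line 6 remove [hpw,ayr] add [wzeb,toxn] -> 11 lines: czw azd wzt rxxxo jmt aohp klfjk wzeb toxn ybkxj utdpu
Hunk 3: at line 4 remove [aohp,klfjk,wzeb] add [kvrk,sjxof] -> 10 lines: czw azd wzt rxxxo jmt kvrk sjxof toxn ybkxj utdpu
Hunk 4: at line 2 remove [rxxxo,jmt] add [vrm,aeqm] -> 10 lines: czw azd wzt vrm aeqm kvrk sjxof toxn ybkxj utdpu
Hunk 5: at line 4 remove [aeqm] add [dzg,cwnqk] -> 11 lines: czw azd wzt vrm dzg cwnqk kvrk sjxof toxn ybkxj utdpu
Final line 9: toxn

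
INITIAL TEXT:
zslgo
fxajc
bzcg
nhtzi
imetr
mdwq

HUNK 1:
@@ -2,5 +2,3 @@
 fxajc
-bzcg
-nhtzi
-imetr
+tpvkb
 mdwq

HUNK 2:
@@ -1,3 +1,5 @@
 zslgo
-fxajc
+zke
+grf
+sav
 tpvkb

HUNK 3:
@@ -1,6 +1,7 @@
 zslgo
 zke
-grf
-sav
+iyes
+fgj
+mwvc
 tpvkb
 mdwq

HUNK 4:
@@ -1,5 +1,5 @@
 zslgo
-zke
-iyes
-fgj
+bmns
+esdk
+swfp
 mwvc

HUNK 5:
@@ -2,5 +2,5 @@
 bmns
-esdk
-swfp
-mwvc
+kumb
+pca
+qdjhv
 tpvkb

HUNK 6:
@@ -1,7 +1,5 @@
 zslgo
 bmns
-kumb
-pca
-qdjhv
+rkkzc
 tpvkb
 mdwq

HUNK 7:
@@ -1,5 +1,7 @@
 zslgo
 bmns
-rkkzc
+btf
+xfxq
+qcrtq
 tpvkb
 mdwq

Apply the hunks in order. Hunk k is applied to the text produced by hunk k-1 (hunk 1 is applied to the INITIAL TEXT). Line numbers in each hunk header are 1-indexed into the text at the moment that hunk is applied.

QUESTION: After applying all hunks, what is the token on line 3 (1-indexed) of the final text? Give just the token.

Answer: btf

Derivation:
Hunk 1: at line 2 remove [bzcg,nhtzi,imetr] add [tpvkb] -> 4 lines: zslgo fxajc tpvkb mdwq
Hunk 2: at line 1 remove [fxajc] add [zke,grf,sav] -> 6 lines: zslgo zke grf sav tpvkb mdwq
Hunk 3: at line 1 remove [grf,sav] add [iyes,fgj,mwvc] -> 7 lines: zslgo zke iyes fgj mwvc tpvkb mdwq
Hunk 4: at line 1 remove [zke,iyes,fgj] add [bmns,esdk,swfp] -> 7 lines: zslgo bmns esdk swfp mwvc tpvkb mdwq
Hunk 5: at line 2 remove [esdk,swfp,mwvc] add [kumb,pca,qdjhv] -> 7 lines: zslgo bmns kumb pca qdjhv tpvkb mdwq
Hunk 6: at line 1 remove [kumb,pca,qdjhv] add [rkkzc] -> 5 lines: zslgo bmns rkkzc tpvkb mdwq
Hunk 7: at line 1 remove [rkkzc] add [btf,xfxq,qcrtq] -> 7 lines: zslgo bmns btf xfxq qcrtq tpvkb mdwq
Final line 3: btf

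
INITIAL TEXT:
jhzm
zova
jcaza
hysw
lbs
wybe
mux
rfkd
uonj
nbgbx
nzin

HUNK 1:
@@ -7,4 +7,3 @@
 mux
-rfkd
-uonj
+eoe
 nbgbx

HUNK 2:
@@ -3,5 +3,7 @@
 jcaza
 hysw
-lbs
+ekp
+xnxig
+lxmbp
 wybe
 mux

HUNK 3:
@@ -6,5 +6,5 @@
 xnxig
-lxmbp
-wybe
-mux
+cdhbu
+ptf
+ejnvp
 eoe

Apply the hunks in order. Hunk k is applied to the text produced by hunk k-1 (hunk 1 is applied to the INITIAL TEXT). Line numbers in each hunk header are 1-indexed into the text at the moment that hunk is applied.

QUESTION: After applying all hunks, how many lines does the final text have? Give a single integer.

Hunk 1: at line 7 remove [rfkd,uonj] add [eoe] -> 10 lines: jhzm zova jcaza hysw lbs wybe mux eoe nbgbx nzin
Hunk 2: at line 3 remove [lbs] add [ekp,xnxig,lxmbp] -> 12 lines: jhzm zova jcaza hysw ekp xnxig lxmbp wybe mux eoe nbgbx nzin
Hunk 3: at line 6 remove [lxmbp,wybe,mux] add [cdhbu,ptf,ejnvp] -> 12 lines: jhzm zova jcaza hysw ekp xnxig cdhbu ptf ejnvp eoe nbgbx nzin
Final line count: 12

Answer: 12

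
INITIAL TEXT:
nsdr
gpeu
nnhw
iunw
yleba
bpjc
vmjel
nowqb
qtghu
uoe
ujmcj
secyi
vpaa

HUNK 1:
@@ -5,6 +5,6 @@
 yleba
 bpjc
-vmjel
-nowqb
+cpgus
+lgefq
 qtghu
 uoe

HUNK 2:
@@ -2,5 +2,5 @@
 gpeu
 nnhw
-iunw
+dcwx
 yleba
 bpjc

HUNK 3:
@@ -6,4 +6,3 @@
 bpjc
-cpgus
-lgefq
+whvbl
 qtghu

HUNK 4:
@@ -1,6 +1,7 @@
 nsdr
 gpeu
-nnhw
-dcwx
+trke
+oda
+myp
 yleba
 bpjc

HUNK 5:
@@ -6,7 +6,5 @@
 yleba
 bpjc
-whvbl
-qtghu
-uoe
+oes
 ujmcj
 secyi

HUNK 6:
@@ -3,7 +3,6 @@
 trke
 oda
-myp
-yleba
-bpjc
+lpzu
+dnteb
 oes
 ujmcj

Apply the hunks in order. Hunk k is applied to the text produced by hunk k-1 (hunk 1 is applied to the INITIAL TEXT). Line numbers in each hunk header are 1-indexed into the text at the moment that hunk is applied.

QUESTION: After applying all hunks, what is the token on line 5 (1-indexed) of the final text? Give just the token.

Hunk 1: at line 5 remove [vmjel,nowqb] add [cpgus,lgefq] -> 13 lines: nsdr gpeu nnhw iunw yleba bpjc cpgus lgefq qtghu uoe ujmcj secyi vpaa
Hunk 2: at line 2 remove [iunw] add [dcwx] -> 13 lines: nsdr gpeu nnhw dcwx yleba bpjc cpgus lgefq qtghu uoe ujmcj secyi vpaa
Hunk 3: at line 6 remove [cpgus,lgefq] add [whvbl] -> 12 lines: nsdr gpeu nnhw dcwx yleba bpjc whvbl qtghu uoe ujmcj secyi vpaa
Hunk 4: at line 1 remove [nnhw,dcwx] add [trke,oda,myp] -> 13 lines: nsdr gpeu trke oda myp yleba bpjc whvbl qtghu uoe ujmcj secyi vpaa
Hunk 5: at line 6 remove [whvbl,qtghu,uoe] add [oes] -> 11 lines: nsdr gpeu trke oda myp yleba bpjc oes ujmcj secyi vpaa
Hunk 6: at line 3 remove [myp,yleba,bpjc] add [lpzu,dnteb] -> 10 lines: nsdr gpeu trke oda lpzu dnteb oes ujmcj secyi vpaa
Final line 5: lpzu

Answer: lpzu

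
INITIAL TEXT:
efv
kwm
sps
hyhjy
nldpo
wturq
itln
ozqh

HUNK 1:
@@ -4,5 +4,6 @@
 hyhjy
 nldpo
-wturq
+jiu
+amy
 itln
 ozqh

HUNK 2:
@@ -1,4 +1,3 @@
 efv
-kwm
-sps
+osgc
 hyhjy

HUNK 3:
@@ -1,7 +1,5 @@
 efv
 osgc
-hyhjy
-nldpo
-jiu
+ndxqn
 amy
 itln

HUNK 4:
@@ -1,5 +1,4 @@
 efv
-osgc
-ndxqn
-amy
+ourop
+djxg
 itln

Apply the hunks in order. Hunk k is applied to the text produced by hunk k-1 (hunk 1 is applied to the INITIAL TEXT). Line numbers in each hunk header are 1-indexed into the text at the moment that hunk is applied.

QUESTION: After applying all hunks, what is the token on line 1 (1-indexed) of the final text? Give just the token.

Hunk 1: at line 4 remove [wturq] add [jiu,amy] -> 9 lines: efv kwm sps hyhjy nldpo jiu amy itln ozqh
Hunk 2: at line 1 remove [kwm,sps] add [osgc] -> 8 lines: efv osgc hyhjy nldpo jiu amy itln ozqh
Hunk 3: at line 1 remove [hyhjy,nldpo,jiu] add [ndxqn] -> 6 lines: efv osgc ndxqn amy itln ozqh
Hunk 4: at line 1 remove [osgc,ndxqn,amy] add [ourop,djxg] -> 5 lines: efv ourop djxg itln ozqh
Final line 1: efv

Answer: efv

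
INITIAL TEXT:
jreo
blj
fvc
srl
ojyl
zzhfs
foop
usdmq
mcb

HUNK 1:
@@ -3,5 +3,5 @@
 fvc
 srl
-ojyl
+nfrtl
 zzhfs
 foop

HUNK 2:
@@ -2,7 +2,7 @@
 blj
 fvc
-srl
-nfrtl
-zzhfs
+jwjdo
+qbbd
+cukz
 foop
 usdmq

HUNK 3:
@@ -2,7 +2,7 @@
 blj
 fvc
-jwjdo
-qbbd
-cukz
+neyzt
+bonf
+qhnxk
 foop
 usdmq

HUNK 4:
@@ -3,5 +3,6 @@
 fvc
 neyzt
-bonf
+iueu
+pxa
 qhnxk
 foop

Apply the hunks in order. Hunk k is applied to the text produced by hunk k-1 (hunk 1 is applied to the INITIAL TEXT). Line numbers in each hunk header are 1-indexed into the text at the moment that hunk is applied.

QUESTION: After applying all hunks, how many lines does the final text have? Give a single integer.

Hunk 1: at line 3 remove [ojyl] add [nfrtl] -> 9 lines: jreo blj fvc srl nfrtl zzhfs foop usdmq mcb
Hunk 2: at line 2 remove [srl,nfrtl,zzhfs] add [jwjdo,qbbd,cukz] -> 9 lines: jreo blj fvc jwjdo qbbd cukz foop usdmq mcb
Hunk 3: at line 2 remove [jwjdo,qbbd,cukz] add [neyzt,bonf,qhnxk] -> 9 lines: jreo blj fvc neyzt bonf qhnxk foop usdmq mcb
Hunk 4: at line 3 remove [bonf] add [iueu,pxa] -> 10 lines: jreo blj fvc neyzt iueu pxa qhnxk foop usdmq mcb
Final line count: 10

Answer: 10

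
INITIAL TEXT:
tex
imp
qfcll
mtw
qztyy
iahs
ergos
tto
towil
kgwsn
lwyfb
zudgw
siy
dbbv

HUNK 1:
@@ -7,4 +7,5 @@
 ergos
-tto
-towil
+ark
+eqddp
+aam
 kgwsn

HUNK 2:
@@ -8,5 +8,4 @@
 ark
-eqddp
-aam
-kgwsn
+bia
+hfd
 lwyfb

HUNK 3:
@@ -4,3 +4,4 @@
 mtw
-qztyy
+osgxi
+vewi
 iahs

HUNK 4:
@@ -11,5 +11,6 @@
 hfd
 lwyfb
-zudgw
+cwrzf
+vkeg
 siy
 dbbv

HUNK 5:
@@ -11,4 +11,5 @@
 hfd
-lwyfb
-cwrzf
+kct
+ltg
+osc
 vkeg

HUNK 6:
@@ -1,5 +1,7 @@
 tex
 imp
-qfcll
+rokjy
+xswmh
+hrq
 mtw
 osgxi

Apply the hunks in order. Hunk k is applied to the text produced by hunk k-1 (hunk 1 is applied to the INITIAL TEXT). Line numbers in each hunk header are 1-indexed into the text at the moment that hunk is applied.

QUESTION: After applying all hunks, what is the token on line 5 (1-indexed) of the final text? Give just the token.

Answer: hrq

Derivation:
Hunk 1: at line 7 remove [tto,towil] add [ark,eqddp,aam] -> 15 lines: tex imp qfcll mtw qztyy iahs ergos ark eqddp aam kgwsn lwyfb zudgw siy dbbv
Hunk 2: at line 8 remove [eqddp,aam,kgwsn] add [bia,hfd] -> 14 lines: tex imp qfcll mtw qztyy iahs ergos ark bia hfd lwyfb zudgw siy dbbv
Hunk 3: at line 4 remove [qztyy] add [osgxi,vewi] -> 15 lines: tex imp qfcll mtw osgxi vewi iahs ergos ark bia hfd lwyfb zudgw siy dbbv
Hunk 4: at line 11 remove [zudgw] add [cwrzf,vkeg] -> 16 lines: tex imp qfcll mtw osgxi vewi iahs ergos ark bia hfd lwyfb cwrzf vkeg siy dbbv
Hunk 5: at line 11 remove [lwyfb,cwrzf] add [kct,ltg,osc] -> 17 lines: tex imp qfcll mtw osgxi vewi iahs ergos ark bia hfd kct ltg osc vkeg siy dbbv
Hunk 6: at line 1 remove [qfcll] add [rokjy,xswmh,hrq] -> 19 lines: tex imp rokjy xswmh hrq mtw osgxi vewi iahs ergos ark bia hfd kct ltg osc vkeg siy dbbv
Final line 5: hrq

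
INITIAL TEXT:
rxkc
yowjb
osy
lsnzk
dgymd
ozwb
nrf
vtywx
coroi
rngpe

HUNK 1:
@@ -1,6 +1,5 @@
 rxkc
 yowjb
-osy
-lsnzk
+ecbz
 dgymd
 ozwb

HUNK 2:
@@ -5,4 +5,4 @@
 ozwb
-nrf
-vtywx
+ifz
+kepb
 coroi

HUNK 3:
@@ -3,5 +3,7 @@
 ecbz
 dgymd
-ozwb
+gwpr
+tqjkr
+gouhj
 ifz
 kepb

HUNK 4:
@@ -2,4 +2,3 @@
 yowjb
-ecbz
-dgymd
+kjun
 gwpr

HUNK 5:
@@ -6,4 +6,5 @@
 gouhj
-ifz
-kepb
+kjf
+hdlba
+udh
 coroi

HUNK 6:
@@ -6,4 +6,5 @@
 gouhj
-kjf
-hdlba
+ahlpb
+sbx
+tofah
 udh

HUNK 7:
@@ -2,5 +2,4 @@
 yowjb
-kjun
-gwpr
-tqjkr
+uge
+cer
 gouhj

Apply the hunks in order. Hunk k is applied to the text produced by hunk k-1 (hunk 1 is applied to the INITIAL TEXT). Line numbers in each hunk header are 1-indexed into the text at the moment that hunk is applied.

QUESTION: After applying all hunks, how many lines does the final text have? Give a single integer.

Answer: 11

Derivation:
Hunk 1: at line 1 remove [osy,lsnzk] add [ecbz] -> 9 lines: rxkc yowjb ecbz dgymd ozwb nrf vtywx coroi rngpe
Hunk 2: at line 5 remove [nrf,vtywx] add [ifz,kepb] -> 9 lines: rxkc yowjb ecbz dgymd ozwb ifz kepb coroi rngpe
Hunk 3: at line 3 remove [ozwb] add [gwpr,tqjkr,gouhj] -> 11 lines: rxkc yowjb ecbz dgymd gwpr tqjkr gouhj ifz kepb coroi rngpe
Hunk 4: at line 2 remove [ecbz,dgymd] add [kjun] -> 10 lines: rxkc yowjb kjun gwpr tqjkr gouhj ifz kepb coroi rngpe
Hunk 5: at line 6 remove [ifz,kepb] add [kjf,hdlba,udh] -> 11 lines: rxkc yowjb kjun gwpr tqjkr gouhj kjf hdlba udh coroi rngpe
Hunk 6: at line 6 remove [kjf,hdlba] add [ahlpb,sbx,tofah] -> 12 lines: rxkc yowjb kjun gwpr tqjkr gouhj ahlpb sbx tofah udh coroi rngpe
Hunk 7: at line 2 remove [kjun,gwpr,tqjkr] add [uge,cer] -> 11 lines: rxkc yowjb uge cer gouhj ahlpb sbx tofah udh coroi rngpe
Final line count: 11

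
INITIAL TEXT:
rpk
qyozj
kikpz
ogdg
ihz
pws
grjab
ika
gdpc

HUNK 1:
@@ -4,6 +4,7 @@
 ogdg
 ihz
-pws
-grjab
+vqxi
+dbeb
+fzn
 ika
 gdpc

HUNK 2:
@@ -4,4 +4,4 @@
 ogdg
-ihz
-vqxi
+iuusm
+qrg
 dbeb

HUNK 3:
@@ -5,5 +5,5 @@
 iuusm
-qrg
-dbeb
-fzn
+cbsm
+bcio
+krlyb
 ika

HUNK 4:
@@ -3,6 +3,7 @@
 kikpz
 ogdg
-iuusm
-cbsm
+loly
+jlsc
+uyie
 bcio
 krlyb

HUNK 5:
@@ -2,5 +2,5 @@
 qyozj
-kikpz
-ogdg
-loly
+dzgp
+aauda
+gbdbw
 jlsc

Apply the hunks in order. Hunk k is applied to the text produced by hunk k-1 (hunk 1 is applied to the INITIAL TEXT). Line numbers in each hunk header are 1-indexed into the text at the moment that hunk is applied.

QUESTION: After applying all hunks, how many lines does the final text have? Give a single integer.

Answer: 11

Derivation:
Hunk 1: at line 4 remove [pws,grjab] add [vqxi,dbeb,fzn] -> 10 lines: rpk qyozj kikpz ogdg ihz vqxi dbeb fzn ika gdpc
Hunk 2: at line 4 remove [ihz,vqxi] add [iuusm,qrg] -> 10 lines: rpk qyozj kikpz ogdg iuusm qrg dbeb fzn ika gdpc
Hunk 3: at line 5 remove [qrg,dbeb,fzn] add [cbsm,bcio,krlyb] -> 10 lines: rpk qyozj kikpz ogdg iuusm cbsm bcio krlyb ika gdpc
Hunk 4: at line 3 remove [iuusm,cbsm] add [loly,jlsc,uyie] -> 11 lines: rpk qyozj kikpz ogdg loly jlsc uyie bcio krlyb ika gdpc
Hunk 5: at line 2 remove [kikpz,ogdg,loly] add [dzgp,aauda,gbdbw] -> 11 lines: rpk qyozj dzgp aauda gbdbw jlsc uyie bcio krlyb ika gdpc
Final line count: 11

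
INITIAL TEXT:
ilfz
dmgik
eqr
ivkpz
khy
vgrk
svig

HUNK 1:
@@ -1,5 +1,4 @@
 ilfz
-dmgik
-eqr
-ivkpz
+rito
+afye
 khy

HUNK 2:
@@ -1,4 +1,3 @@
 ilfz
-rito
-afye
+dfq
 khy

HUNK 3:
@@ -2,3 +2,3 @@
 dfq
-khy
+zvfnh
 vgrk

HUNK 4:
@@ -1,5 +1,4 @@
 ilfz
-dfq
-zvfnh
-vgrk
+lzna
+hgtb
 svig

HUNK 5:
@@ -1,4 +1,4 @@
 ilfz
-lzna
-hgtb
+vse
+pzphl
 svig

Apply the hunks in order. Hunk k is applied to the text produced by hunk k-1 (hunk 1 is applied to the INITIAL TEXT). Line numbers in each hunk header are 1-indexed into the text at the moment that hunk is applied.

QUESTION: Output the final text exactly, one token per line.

Hunk 1: at line 1 remove [dmgik,eqr,ivkpz] add [rito,afye] -> 6 lines: ilfz rito afye khy vgrk svig
Hunk 2: at line 1 remove [rito,afye] add [dfq] -> 5 lines: ilfz dfq khy vgrk svig
Hunk 3: at line 2 remove [khy] add [zvfnh] -> 5 lines: ilfz dfq zvfnh vgrk svig
Hunk 4: at line 1 remove [dfq,zvfnh,vgrk] add [lzna,hgtb] -> 4 lines: ilfz lzna hgtb svig
Hunk 5: at line 1 remove [lzna,hgtb] add [vse,pzphl] -> 4 lines: ilfz vse pzphl svig

Answer: ilfz
vse
pzphl
svig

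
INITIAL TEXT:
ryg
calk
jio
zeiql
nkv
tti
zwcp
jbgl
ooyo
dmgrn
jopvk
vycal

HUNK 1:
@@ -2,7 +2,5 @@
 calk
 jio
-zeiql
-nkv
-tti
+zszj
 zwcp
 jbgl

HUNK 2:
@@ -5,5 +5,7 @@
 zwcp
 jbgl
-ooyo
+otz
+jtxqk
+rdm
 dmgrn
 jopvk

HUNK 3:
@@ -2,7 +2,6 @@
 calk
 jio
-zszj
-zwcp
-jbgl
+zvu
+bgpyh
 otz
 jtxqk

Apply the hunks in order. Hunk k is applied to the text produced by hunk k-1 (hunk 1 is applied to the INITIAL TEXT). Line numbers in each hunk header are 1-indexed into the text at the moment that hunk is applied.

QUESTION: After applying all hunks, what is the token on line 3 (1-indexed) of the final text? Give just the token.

Answer: jio

Derivation:
Hunk 1: at line 2 remove [zeiql,nkv,tti] add [zszj] -> 10 lines: ryg calk jio zszj zwcp jbgl ooyo dmgrn jopvk vycal
Hunk 2: at line 5 remove [ooyo] add [otz,jtxqk,rdm] -> 12 lines: ryg calk jio zszj zwcp jbgl otz jtxqk rdm dmgrn jopvk vycal
Hunk 3: at line 2 remove [zszj,zwcp,jbgl] add [zvu,bgpyh] -> 11 lines: ryg calk jio zvu bgpyh otz jtxqk rdm dmgrn jopvk vycal
Final line 3: jio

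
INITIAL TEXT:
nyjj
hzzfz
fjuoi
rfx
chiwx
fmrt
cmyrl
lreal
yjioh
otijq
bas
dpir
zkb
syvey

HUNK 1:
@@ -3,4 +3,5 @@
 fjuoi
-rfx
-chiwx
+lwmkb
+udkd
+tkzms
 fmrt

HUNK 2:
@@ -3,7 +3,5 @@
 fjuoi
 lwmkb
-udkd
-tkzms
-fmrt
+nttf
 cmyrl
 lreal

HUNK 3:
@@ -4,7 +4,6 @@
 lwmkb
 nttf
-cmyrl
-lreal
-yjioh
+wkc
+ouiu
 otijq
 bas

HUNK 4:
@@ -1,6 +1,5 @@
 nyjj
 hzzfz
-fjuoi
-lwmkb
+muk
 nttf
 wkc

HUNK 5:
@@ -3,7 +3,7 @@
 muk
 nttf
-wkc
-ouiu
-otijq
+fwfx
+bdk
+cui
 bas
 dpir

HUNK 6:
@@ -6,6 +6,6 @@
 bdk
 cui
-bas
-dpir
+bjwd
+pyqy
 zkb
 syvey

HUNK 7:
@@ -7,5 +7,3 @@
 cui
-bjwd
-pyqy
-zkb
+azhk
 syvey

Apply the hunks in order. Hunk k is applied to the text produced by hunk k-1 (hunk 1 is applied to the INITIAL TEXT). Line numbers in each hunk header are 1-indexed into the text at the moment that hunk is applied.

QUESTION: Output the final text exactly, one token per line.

Answer: nyjj
hzzfz
muk
nttf
fwfx
bdk
cui
azhk
syvey

Derivation:
Hunk 1: at line 3 remove [rfx,chiwx] add [lwmkb,udkd,tkzms] -> 15 lines: nyjj hzzfz fjuoi lwmkb udkd tkzms fmrt cmyrl lreal yjioh otijq bas dpir zkb syvey
Hunk 2: at line 3 remove [udkd,tkzms,fmrt] add [nttf] -> 13 lines: nyjj hzzfz fjuoi lwmkb nttf cmyrl lreal yjioh otijq bas dpir zkb syvey
Hunk 3: at line 4 remove [cmyrl,lreal,yjioh] add [wkc,ouiu] -> 12 lines: nyjj hzzfz fjuoi lwmkb nttf wkc ouiu otijq bas dpir zkb syvey
Hunk 4: at line 1 remove [fjuoi,lwmkb] add [muk] -> 11 lines: nyjj hzzfz muk nttf wkc ouiu otijq bas dpir zkb syvey
Hunk 5: at line 3 remove [wkc,ouiu,otijq] add [fwfx,bdk,cui] -> 11 lines: nyjj hzzfz muk nttf fwfx bdk cui bas dpir zkb syvey
Hunk 6: at line 6 remove [bas,dpir] add [bjwd,pyqy] -> 11 lines: nyjj hzzfz muk nttf fwfx bdk cui bjwd pyqy zkb syvey
Hunk 7: at line 7 remove [bjwd,pyqy,zkb] add [azhk] -> 9 lines: nyjj hzzfz muk nttf fwfx bdk cui azhk syvey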